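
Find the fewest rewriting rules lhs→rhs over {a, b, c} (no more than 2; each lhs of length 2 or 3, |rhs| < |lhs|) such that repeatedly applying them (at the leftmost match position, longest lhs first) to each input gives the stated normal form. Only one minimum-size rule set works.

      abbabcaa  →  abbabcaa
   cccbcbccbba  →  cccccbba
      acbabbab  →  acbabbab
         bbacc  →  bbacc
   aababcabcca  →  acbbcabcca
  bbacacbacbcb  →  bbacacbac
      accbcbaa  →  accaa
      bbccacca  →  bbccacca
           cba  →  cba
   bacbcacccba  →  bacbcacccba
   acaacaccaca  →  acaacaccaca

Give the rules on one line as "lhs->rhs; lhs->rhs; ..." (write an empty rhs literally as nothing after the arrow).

aba->cb; bcb->

  | abbabcaa
  | cccbcbccbba => cccccbba
  | acbabbab
  | bbacc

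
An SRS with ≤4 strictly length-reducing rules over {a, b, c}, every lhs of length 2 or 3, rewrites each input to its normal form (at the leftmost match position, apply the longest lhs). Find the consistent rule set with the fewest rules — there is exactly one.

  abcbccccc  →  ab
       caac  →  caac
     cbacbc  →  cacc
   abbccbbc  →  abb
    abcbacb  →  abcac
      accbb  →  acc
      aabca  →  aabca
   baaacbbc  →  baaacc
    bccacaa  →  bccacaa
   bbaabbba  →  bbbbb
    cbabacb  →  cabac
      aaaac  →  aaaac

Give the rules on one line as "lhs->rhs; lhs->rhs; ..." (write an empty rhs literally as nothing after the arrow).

  | abcbccccc => abcccccc => abccc => ab
  | caac
  | cbacbc => cacbc => cacc
  | abbccbbc => abbccbc => abbccc => abb

bba->bb; cb->c; ccc->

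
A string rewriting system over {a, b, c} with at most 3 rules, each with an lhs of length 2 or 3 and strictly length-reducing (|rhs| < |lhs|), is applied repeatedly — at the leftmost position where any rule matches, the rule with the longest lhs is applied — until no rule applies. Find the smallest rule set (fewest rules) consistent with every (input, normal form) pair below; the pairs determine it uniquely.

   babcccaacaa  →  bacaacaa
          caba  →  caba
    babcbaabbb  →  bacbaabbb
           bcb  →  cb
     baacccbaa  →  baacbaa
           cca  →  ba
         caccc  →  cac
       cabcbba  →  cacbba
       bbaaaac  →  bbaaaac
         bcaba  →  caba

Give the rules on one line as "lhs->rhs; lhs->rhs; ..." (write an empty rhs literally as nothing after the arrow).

  | babcccaacaa => bacccaacaa => babcaacaa => bacaacaa
  | caba
  | babcbaabbb => bacbaabbb
  | bcb => cb

bc->c; cc->b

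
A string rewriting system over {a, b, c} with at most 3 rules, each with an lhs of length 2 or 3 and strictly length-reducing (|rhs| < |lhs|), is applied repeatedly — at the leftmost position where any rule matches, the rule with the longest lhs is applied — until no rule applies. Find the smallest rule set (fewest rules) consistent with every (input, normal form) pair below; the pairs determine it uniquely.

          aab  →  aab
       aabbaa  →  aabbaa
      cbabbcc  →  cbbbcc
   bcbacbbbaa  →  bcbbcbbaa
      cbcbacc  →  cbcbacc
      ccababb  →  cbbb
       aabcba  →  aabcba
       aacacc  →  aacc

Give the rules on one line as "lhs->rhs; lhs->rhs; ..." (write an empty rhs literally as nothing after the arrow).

  | aab
  | aabbaa
  | cbabbcc => cbbbcc
  | bcbacbbbaa => bcbbcbbaa

acb->bc; bab->bb; ca->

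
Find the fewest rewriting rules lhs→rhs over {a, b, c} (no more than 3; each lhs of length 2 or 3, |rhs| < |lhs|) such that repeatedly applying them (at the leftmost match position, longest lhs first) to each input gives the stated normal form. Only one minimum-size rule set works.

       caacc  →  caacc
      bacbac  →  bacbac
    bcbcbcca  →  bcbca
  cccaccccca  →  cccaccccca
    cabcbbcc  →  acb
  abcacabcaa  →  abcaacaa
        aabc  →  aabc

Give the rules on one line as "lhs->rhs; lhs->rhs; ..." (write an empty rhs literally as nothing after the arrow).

bcc->; cab->a

  | caacc
  | bacbac
  | bcbcbcca => bcbca
  | cccaccccca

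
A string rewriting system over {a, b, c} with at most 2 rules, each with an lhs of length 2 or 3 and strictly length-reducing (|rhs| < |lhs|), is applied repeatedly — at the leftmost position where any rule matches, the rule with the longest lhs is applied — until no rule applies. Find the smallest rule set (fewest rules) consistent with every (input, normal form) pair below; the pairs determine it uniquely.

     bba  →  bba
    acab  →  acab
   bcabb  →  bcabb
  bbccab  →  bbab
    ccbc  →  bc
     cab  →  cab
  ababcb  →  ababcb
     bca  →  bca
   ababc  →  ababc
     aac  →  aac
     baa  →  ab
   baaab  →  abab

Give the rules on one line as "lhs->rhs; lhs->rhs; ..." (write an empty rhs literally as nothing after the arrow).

baa->ab; cc->

  | bba
  | acab
  | bcabb
  | bbccab => bbab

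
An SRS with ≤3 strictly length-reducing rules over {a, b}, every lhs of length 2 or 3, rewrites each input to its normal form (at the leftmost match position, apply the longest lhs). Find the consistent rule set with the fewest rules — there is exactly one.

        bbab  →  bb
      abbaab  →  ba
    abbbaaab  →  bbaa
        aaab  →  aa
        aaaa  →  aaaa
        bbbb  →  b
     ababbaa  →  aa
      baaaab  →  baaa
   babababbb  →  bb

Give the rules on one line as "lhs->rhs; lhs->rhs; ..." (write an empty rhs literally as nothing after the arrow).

  | bbab => bb
  | abbaab => baab => ba
  | abbbaaab => bbaaab => bbaa
  | aaab => aa

ab->; aba->b; bbb->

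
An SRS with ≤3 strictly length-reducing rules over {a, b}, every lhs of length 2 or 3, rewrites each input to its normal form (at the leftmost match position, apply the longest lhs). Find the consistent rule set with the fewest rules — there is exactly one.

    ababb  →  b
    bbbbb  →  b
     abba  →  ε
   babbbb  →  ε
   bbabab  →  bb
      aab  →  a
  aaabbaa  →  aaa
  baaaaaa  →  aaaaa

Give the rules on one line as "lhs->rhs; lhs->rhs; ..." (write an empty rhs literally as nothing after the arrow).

  | ababb => abb => b
  | bbbbb => abb => b
  | abba => ba => ε
  | babbbb => bbbb => ab => ε

ab->; ba->; bbb->a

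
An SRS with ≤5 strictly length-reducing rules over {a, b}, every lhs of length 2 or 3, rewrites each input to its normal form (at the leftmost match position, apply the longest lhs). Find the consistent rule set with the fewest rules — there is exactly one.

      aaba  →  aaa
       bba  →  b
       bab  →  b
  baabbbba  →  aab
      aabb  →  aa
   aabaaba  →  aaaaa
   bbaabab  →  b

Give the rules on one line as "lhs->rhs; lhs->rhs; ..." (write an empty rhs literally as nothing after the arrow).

  | aaba => aaa
  | bba => b
  | bab => b
  | baabbbba => aabbbba => aabba => aab

ba->a; bab->b; bb->; bba->b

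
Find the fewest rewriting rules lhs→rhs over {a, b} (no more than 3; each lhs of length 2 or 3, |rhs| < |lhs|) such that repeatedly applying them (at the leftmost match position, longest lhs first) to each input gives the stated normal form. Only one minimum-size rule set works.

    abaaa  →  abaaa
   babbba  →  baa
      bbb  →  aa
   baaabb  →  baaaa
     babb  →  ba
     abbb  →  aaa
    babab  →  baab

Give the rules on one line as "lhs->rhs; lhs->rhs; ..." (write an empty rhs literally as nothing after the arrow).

  | abaaa
  | babbba => babba => baba => baa
  | bbb => aa
  | baaabb => baaaa

bab->ba; bb->a; bbb->aa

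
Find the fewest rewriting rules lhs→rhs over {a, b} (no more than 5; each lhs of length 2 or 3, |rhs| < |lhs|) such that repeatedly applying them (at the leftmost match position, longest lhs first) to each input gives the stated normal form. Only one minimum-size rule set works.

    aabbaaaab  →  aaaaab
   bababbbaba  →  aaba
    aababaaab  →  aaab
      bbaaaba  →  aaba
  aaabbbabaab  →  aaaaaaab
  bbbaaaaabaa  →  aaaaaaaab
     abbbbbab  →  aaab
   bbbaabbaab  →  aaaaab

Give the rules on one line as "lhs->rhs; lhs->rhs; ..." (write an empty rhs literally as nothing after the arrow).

baa->ab; bb->b; bba->; bbb->aa

  | aabbaaaab => aaaaab
  | bababbbaba => babaaaaba => baabaaba => abbaaba => aaba
  | aababaaab => aabaabab => aaabbab => aaab
  | bbaaaba => aaba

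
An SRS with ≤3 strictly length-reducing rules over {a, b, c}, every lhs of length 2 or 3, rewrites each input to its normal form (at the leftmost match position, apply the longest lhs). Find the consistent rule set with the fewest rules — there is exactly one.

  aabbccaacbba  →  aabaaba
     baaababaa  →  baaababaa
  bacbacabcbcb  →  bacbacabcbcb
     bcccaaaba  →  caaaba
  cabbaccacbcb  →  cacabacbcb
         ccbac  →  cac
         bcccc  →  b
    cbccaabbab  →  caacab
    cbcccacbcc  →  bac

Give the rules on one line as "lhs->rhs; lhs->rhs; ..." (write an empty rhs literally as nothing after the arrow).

bba->ca; bcc->; cc->b

  | aabbccaacbba => aabaacbba => aabaacca => aabaaba
  | baaababaa
  | bacbacabcbcb
  | bcccaaaba => caaaba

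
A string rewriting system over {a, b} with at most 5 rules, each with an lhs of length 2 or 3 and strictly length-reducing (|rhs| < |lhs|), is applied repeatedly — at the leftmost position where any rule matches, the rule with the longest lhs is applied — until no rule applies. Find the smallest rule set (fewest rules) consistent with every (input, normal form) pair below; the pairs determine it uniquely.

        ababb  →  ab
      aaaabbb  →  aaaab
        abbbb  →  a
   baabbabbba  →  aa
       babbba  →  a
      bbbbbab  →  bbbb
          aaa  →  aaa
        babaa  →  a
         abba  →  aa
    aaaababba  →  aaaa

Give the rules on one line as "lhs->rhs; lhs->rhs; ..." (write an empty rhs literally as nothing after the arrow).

  | ababb => abbb => ab
  | aaaabbb => aaaab
  | abbbb => abb => a
  | baabbabbba => abbabbba => aabbba => aaba => aa

abb->a; ba->; bab->bb; bba->ab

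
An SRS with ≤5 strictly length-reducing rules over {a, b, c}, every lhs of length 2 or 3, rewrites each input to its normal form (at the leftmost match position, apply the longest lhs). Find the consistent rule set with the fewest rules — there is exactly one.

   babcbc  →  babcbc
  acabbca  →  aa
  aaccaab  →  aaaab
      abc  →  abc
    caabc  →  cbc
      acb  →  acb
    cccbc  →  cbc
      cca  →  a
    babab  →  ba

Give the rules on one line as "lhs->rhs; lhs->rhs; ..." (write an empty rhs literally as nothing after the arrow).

  | babcbc
  | acabbca => acbbca => acca => aa
  | aaccaab => aaaab
  | abc

aba->ab; bb->; ca->c; cc->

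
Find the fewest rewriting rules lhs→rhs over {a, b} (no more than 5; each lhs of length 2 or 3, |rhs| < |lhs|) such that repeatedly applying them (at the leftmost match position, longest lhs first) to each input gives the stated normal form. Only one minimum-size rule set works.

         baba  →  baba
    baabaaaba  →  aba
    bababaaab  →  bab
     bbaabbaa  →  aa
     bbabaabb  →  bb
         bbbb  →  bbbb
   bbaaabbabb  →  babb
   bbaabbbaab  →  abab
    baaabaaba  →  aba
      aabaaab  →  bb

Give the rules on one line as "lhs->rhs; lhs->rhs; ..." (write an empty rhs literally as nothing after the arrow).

aaa->b; aab->; baa->; bba->

  | baba
  | baabaaaba => baaaba => aba
  | bababaaab => babaab => bab
  | bbaabbaa => abbaa => aa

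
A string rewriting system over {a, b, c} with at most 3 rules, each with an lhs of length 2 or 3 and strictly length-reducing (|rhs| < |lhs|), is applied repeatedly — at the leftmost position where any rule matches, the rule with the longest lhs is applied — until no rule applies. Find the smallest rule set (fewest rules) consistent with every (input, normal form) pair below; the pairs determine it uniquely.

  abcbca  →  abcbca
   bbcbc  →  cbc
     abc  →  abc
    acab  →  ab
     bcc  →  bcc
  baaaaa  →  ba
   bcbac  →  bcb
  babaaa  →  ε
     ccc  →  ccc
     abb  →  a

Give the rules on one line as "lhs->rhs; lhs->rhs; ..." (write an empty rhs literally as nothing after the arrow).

  | abcbca
  | bbcbc => cbc
  | abc
  | acab => ab

aa->b; ac->; bb->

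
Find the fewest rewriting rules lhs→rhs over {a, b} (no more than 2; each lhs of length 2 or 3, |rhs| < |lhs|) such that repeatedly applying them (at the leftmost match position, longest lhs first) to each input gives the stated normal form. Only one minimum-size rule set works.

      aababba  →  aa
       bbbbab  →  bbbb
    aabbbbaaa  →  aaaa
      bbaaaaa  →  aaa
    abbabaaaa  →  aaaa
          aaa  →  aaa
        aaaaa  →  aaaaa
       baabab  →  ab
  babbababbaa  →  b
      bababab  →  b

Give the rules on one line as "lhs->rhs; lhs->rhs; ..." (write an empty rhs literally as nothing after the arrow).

abb->ab; ba->

  | aababba => aabba => aaba => aa
  | bbbbab => bbbb
  | aabbbbaaa => aabbbaaa => aabbaaa => aabaaa => aaaa
  | bbaaaaa => baaaa => aaa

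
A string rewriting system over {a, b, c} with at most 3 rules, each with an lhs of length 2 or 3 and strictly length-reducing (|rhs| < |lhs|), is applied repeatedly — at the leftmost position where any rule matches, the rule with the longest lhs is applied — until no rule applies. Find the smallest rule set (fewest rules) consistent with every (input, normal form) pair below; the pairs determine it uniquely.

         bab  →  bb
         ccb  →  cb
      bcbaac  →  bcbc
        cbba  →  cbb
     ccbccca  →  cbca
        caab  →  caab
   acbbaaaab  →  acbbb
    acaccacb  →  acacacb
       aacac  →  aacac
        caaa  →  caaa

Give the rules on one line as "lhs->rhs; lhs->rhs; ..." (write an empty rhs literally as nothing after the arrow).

  | bab => bb
  | ccb => cb
  | bcbaac => bcbac => bcbc
  | cbba => cbb

ba->b; cc->c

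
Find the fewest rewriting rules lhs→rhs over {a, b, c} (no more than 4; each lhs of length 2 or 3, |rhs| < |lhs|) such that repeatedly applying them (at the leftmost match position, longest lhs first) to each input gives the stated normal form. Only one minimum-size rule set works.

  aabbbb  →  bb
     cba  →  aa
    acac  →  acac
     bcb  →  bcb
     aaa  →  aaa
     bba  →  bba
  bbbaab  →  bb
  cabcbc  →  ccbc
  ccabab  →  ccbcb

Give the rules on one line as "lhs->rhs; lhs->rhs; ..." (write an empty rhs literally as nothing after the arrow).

  | aabbbb => abbb => bb
  | cba => aa
  | acac
  | bcb

ab->; aba->bc; baa->a; cba->aa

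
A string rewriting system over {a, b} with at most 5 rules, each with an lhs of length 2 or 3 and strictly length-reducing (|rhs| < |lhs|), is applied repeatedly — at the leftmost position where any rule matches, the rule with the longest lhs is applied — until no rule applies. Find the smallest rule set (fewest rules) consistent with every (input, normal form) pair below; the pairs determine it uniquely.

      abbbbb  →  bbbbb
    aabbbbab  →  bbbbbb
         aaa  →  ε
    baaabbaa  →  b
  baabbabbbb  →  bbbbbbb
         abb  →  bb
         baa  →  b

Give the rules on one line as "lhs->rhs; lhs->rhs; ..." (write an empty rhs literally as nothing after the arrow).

aa->b; aaa->; ab->b; baa->aa

  | abbbbb => bbbbb
  | aabbbbab => bbbbbab => bbbbbb
  | aaa => ε
  | baaabbaa => aaabbaa => bbaa => baa => aa => b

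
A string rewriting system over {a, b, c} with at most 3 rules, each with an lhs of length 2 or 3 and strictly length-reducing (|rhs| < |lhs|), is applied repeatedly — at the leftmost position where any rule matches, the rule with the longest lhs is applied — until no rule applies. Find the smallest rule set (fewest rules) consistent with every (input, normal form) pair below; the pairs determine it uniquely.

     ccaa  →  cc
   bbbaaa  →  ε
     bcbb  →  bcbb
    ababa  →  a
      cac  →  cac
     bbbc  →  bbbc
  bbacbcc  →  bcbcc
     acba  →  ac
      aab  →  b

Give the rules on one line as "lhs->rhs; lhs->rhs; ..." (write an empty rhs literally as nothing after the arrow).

  | ccaa => cc
  | bbbaaa => bbaa => ba => ε
  | bcbb
  | ababa => aba => a

aa->; ba->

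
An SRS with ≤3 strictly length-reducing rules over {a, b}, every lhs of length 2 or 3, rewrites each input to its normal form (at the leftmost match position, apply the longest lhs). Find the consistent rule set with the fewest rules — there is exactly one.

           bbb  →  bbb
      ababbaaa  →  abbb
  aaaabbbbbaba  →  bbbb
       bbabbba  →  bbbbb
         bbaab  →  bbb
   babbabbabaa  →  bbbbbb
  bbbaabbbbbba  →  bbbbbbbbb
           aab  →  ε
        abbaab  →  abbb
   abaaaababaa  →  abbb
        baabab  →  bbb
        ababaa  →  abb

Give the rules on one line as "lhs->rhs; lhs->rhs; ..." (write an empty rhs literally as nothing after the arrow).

aab->; ba->b

  | bbb
  | ababbaaa => abbbaaa => abbbaa => abbba => abbb
  | aaaabbbbbaba => aabbbbaba => bbbaba => bbbba => bbbb
  | bbabbba => bbbbba => bbbbb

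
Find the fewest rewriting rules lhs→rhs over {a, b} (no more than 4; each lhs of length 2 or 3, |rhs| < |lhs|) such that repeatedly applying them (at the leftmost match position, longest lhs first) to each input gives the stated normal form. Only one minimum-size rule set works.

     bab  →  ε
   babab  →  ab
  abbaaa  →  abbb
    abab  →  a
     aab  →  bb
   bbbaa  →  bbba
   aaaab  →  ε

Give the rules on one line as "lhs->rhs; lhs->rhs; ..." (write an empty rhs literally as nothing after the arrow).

  | bab => ε
  | babab => ab
  | abbaaa => abbb
  | abab => a

aa->a; aaa->b; aab->bb; bab->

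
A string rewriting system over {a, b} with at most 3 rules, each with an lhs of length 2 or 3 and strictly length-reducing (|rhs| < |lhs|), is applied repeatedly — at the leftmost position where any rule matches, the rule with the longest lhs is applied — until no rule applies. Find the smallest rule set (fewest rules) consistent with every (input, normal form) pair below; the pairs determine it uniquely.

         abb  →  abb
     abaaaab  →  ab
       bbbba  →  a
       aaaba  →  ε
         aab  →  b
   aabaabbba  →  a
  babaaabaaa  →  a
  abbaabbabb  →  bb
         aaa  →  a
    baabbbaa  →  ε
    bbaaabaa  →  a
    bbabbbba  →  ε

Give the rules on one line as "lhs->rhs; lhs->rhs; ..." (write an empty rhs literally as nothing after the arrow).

aa->; ba->a

  | abb
  | abaaaab => aaaaab => aaab => ab
  | bbbba => bbba => bba => ba => a
  | aaaba => aba => aa => ε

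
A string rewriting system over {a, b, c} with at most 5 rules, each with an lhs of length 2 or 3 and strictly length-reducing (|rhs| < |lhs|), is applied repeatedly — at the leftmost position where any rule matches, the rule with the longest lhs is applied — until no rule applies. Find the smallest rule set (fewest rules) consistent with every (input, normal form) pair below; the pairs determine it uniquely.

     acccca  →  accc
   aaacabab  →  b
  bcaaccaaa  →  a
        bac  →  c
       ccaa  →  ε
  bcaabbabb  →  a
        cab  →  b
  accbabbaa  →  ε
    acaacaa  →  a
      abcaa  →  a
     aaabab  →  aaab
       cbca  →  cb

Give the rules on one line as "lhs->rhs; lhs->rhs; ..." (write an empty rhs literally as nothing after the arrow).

  | acccca => accc
  | aaacabab => aacabab => acabab => cabab => bab => b
  | bcaaccaaa => baccaaa => ccaaa => caa => a
  | bac => c

aca->ca; ba->; bb->; ca->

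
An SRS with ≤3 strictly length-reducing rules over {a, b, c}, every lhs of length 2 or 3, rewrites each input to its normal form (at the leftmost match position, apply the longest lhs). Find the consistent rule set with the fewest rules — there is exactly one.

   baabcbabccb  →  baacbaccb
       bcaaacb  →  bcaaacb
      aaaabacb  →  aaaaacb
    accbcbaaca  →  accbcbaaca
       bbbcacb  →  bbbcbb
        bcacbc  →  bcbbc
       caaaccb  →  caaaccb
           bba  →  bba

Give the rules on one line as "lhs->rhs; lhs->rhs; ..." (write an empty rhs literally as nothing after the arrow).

ab->a; cac->cb

  | baabcbabccb => baacbabccb => baacbaccb
  | bcaaacb
  | aaaabacb => aaaaacb
  | accbcbaaca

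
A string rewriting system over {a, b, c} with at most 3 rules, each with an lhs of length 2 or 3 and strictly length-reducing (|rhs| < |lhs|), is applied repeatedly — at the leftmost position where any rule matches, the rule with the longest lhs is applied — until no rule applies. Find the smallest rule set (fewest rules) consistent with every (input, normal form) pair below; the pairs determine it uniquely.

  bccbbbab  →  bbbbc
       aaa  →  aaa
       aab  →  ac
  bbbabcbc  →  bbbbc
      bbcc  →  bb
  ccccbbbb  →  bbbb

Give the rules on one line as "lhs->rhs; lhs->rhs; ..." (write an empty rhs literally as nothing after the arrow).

ab->c; cc->

  | bccbbbab => bbbbab => bbbbc
  | aaa
  | aab => ac
  | bbbabcbc => bbbccbc => bbbbc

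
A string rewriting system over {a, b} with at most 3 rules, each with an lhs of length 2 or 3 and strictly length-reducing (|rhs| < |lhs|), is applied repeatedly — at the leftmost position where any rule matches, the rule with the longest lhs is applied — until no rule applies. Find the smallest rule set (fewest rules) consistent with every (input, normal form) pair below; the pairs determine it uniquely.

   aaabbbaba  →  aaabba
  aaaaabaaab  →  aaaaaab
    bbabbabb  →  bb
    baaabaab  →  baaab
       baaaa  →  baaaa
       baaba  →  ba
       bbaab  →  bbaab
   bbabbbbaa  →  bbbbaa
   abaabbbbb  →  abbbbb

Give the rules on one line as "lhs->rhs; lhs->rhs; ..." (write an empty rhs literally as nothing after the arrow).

aba->; bab->

  | aaabbbaba => aaabba
  | aaaaabaaab => aaaaaab
  | bbabbabb => bbabb => bb
  | baaabaab => baaab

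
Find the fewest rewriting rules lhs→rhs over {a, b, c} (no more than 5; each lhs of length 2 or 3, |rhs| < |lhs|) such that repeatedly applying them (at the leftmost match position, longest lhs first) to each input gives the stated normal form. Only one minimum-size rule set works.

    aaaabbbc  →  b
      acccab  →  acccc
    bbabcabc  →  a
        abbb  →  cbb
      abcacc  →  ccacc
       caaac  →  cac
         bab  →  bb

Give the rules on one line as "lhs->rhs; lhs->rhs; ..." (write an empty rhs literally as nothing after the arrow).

aa->; ab->c; ba->b; bbc->a

  | aaaabbbc => aabbbc => bbbc => ba => b
  | acccab => acccc
  | bbabcabc => bbbcabc => baabc => babc => bbc => a
  | abbb => cbb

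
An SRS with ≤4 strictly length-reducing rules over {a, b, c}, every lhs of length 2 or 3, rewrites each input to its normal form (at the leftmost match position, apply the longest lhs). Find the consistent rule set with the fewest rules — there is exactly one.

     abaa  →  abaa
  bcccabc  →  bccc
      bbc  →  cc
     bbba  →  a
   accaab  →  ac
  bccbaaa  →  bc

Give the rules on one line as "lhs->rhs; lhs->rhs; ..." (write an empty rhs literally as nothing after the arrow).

bb->c; ca->c; cb->

  | abaa
  | bcccabc => bcccbc => bccc
  | bbc => cc
  | bbba => cba => a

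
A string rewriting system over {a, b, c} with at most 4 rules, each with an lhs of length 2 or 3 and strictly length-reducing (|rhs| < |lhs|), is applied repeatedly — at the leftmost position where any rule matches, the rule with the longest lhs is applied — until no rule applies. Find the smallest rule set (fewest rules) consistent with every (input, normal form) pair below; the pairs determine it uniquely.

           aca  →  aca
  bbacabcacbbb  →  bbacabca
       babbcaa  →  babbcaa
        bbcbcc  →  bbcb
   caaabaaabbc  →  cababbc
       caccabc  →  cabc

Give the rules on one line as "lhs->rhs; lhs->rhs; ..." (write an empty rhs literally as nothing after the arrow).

aab->ab; bbb->c; cc->

  | aca
  | bbacabcacbbb => bbacabcacc => bbacabca
  | babbcaa
  | bbcbcc => bbcb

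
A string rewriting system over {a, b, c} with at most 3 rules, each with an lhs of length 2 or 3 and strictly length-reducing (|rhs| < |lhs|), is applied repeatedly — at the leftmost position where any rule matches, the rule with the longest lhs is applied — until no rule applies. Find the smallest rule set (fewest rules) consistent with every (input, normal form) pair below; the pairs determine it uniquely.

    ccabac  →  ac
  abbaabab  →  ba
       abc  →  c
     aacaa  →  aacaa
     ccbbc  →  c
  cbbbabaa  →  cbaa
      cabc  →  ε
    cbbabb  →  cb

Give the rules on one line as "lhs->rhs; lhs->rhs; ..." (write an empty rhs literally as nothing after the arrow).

  | ccabac => abac => ac
  | abbaabab => baabab => baab => ba
  | abc => c
  | aacaa

ab->; bb->; cc->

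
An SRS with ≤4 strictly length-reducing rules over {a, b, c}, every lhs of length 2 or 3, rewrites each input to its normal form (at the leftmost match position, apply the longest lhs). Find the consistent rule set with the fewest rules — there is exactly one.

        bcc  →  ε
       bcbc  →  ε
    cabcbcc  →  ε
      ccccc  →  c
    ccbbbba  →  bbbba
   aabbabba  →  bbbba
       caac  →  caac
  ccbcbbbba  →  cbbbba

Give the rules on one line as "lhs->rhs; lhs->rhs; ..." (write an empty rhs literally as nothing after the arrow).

  | bcc => cc => ε
  | bcbc => cbc => cc => ε
  | cabcbcc => cbcbcc => ccbcc => bcc => cc => ε
  | ccccc => ccc => c

ab->b; bc->c; cc->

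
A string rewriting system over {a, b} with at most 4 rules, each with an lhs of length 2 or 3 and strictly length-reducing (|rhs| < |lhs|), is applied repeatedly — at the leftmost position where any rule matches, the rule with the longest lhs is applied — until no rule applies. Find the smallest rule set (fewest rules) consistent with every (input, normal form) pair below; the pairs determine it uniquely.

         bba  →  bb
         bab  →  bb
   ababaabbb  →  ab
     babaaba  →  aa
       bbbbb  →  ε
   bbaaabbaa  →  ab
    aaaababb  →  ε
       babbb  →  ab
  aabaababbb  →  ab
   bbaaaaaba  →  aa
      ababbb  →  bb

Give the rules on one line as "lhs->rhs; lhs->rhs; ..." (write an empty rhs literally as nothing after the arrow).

  | bba => bb
  | bab => bb
  | ababaabbb => abbaabbb => aabbb => ab
  | babaaba => bbaaba => bbaba => bbba => aa

aaa->ab; abb->; ba->b; bbb->a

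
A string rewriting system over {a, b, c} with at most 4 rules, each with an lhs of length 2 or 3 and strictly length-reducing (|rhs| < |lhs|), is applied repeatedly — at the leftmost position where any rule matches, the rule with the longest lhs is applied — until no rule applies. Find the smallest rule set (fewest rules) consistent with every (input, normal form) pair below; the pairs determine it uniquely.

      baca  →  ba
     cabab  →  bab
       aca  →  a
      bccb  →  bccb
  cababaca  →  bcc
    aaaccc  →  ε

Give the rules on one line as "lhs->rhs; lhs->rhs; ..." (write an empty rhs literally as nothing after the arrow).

  | baca => ba
  | cabab => bab
  | aca => a
  | bccb

aba->cc; ac->; ca->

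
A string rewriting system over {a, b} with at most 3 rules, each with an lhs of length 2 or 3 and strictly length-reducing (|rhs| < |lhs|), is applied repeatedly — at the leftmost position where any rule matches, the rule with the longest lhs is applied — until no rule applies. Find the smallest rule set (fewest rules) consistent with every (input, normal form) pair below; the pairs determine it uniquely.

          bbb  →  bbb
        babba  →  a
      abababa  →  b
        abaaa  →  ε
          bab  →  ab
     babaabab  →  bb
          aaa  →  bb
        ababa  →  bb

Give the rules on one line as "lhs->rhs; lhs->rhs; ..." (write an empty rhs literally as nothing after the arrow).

aaa->bb; ba->a; bba->

  | bbb
  | babba => abba => a
  | abababa => aababa => aaaba => bbba => b
  | abaaa => aaaa => bba => ε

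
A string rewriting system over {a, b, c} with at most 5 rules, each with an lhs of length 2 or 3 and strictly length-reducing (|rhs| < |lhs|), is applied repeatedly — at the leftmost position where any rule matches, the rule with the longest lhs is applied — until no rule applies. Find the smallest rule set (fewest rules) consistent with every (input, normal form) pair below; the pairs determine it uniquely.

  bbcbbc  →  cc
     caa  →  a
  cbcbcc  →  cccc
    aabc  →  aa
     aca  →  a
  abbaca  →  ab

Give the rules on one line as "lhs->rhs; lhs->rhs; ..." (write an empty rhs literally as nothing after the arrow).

  | bbcbbc => bcbc => cc
  | caa => a
  | cbcbcc => cccc
  | aabc => aa

ba->b; bc->; bcb->c; ca->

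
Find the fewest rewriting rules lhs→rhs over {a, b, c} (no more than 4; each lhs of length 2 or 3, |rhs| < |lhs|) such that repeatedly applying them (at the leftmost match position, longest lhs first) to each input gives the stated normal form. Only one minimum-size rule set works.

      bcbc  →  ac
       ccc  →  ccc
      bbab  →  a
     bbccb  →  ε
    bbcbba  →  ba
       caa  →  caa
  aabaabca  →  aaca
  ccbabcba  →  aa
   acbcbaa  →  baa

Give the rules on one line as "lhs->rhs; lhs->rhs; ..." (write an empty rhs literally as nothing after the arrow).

  | bcbc => bbc => ac
  | ccc
  | bbab => aab => a
  | bbccb => accb => acb => ab => ε

ab->; bb->a; cb->b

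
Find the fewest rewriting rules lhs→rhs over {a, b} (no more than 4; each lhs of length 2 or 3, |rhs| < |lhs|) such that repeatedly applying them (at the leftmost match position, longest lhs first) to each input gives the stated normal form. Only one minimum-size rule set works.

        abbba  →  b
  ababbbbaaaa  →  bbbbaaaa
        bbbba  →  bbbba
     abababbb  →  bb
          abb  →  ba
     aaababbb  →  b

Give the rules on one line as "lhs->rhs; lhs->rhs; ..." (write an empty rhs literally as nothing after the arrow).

  | abbba => baba => b
  | ababbbbaaaa => bbbbaaaa
  | bbbba
  | abababbb => babbb => bbab => bb

ab->; aba->; abb->ba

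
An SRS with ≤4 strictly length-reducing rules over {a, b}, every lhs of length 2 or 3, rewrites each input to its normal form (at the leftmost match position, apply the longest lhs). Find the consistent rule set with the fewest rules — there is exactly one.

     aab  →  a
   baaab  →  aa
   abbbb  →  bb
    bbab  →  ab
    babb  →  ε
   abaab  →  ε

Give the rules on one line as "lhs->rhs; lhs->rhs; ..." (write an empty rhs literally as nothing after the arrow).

  | aab => a
  | baaab => aaab => aa
  | abbbb => bb
  | bbab => bab => ab

aab->a; aba->ab; abb->; ba->a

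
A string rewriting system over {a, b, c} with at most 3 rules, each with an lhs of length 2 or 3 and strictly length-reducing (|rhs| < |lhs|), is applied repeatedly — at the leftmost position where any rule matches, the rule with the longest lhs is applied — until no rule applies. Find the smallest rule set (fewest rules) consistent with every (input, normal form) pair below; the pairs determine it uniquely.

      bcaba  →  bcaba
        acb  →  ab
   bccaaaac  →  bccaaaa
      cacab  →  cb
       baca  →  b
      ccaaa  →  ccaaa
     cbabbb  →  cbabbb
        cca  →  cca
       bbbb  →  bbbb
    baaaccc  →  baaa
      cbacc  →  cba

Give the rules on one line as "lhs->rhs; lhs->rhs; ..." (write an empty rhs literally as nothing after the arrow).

ac->a; aca->

  | bcaba
  | acb => ab
  | bccaaaac => bccaaaa
  | cacab => cb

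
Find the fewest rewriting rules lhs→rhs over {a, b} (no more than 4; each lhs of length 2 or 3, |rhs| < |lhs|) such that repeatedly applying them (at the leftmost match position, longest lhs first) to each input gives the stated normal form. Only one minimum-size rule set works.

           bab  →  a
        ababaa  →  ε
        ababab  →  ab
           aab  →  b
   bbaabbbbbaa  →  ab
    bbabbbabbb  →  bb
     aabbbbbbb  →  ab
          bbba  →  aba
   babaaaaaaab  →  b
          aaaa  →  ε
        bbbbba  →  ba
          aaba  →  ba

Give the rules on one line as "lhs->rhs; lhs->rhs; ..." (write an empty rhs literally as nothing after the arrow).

  | bab => a
  | ababaa => aaaa => aa => ε
  | ababab => aaab => ab
  | aab => b

aa->; bab->a; bbb->ab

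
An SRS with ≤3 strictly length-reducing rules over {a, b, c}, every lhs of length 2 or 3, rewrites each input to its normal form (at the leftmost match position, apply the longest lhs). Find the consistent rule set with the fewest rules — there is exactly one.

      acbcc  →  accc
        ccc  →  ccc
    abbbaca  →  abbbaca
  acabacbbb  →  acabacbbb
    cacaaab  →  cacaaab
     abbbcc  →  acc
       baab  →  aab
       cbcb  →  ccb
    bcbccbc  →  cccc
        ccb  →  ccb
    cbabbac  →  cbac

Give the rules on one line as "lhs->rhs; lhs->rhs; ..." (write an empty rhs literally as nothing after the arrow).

  | acbcc => accc
  | ccc
  | abbbaca
  | acabacbbb

baa->aa; bab->; bc->c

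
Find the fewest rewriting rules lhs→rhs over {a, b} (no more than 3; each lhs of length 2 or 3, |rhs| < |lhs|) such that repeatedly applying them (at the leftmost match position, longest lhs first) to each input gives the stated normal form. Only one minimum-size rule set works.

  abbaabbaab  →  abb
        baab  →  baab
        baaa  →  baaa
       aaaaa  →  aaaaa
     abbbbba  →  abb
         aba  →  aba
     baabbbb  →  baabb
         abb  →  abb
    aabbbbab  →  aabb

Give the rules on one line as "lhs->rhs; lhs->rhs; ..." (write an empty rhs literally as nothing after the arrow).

bba->bb; bbb->bb

  | abbaabbaab => abbabbaab => abbbbaab => abbbaab => abbaab => abbab => abbb => abb
  | baab
  | baaa
  | aaaaa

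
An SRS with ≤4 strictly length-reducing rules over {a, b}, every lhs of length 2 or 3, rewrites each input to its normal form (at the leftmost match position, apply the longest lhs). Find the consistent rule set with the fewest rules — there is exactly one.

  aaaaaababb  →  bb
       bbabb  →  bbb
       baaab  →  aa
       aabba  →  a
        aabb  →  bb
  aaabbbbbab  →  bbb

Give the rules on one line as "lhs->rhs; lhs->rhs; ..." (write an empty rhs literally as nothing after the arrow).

ab->a; abb->bb; ba->; bba->ab

  | aaaaaababb => aaaaaaabb => aaaaaabb => aaaaabb => aaaabb => aaabb => aabb => abb => bb
  | bbabb => abbb => bbb
  | baaab => aab => aa
  | aabba => abba => bba => ab => a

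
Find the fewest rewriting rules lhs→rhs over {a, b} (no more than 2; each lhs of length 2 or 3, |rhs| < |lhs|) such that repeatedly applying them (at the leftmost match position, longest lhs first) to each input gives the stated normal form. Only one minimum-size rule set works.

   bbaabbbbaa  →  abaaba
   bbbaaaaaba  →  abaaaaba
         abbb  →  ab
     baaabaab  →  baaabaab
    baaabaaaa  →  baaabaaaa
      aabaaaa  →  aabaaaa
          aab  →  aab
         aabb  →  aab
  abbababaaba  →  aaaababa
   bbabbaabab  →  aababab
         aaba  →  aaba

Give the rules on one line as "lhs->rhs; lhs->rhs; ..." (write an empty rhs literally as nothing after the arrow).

  | bbaabbbbaa => ababbbbaa => ababbbaa => ababbaa => abaaba
  | bbbaaaaaba => bbaaaaaba => abaaaaba
  | abbb => abb => ab
  | baaabaab

bb->b; bba->ab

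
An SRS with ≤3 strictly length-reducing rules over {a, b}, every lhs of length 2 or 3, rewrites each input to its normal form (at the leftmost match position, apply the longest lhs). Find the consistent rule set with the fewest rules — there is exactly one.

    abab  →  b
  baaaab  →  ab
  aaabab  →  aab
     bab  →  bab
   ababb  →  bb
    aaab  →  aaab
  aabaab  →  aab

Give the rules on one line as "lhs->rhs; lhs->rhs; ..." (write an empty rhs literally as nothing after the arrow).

  | abab => b
  | baaaab => abaab => ab
  | aaabab => aab
  | bab

aba->; baa->ab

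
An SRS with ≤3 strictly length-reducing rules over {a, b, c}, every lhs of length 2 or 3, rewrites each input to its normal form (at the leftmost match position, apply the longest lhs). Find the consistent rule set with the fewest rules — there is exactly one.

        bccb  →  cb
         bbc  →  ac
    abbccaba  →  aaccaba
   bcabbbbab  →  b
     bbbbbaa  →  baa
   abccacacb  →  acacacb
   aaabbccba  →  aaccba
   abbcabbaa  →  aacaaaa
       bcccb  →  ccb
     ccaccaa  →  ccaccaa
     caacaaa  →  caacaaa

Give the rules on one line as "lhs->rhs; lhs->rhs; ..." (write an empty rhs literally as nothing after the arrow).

aab->b; bb->a; bc->

  | bccb => cb
  | bbc => ac
  | abbccaba => aaccaba
  | bcabbbbab => abbbbab => aabbab => bbab => aab => b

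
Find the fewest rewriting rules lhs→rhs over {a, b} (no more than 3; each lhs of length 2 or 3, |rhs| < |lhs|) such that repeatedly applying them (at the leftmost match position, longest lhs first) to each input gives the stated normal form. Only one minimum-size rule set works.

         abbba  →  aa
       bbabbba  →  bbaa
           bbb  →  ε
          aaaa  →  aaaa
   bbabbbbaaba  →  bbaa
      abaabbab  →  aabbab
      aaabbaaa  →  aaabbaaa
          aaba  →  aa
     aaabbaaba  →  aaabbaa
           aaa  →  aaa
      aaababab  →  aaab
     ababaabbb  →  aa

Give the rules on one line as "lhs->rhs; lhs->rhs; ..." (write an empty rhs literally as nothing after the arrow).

aba->a; bbb->

  | abbba => aa
  | bbabbba => bbaa
  | bbb => ε
  | aaaa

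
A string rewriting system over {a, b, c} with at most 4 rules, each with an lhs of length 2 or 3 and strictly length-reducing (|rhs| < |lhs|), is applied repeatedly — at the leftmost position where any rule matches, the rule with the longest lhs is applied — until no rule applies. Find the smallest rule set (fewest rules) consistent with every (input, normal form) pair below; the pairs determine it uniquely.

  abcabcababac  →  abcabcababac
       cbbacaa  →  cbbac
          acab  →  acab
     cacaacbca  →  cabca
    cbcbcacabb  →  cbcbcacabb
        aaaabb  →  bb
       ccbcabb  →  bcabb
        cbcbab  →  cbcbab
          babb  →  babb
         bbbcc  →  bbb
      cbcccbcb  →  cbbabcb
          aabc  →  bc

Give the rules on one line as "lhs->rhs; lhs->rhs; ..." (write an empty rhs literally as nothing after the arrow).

aa->; cc->; ccc->ba

  | abcabcababac
  | cbbacaa => cbbac
  | acab
  | cacaacbca => caccbca => cabca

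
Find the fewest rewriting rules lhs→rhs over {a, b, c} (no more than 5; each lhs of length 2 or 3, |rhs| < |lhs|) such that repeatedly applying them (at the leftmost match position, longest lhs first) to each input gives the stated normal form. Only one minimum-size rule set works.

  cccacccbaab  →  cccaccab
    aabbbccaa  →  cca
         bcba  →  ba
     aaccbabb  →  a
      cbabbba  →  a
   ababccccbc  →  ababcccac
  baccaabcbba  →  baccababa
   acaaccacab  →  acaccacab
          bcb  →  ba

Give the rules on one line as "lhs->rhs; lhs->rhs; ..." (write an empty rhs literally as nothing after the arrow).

  | cccacccbaab => cccaccaaab => cccaccaab => cccaccab
  | aabbbccaa => abbbccaa => bbccaa => ccaa => cca
  | bcba => baa => ba
  | aaccbabb => accbabb => acaabb => acabb => acb => aa => a

aa->a; abb->b; bb->; cb->a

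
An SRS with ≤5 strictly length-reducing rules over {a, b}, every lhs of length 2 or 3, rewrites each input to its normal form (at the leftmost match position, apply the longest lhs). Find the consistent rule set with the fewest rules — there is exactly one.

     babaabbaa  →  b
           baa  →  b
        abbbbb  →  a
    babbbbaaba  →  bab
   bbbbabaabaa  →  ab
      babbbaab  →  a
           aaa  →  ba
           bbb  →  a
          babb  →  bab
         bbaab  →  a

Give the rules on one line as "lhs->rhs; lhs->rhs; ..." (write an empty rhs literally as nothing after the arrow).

  | babaabbaa => bababbaa => babbbaa => baaaa => bbaa => baa => bb => b
  | baa => bb => b
  | abbbbb => aabb => bbb => a
  | babbbbaaba => baabaaba => bbbaaba => aaaba => baba => bab

aa->b; aba->ab; bb->b; bbb->a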